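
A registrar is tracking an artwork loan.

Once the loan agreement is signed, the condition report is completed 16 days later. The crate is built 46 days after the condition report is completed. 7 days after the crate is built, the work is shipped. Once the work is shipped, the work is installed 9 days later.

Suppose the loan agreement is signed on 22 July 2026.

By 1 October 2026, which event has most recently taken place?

The loan agreement is signed: Jul 22, 2026.
The condition report is completed: Jul 22, 2026 + 16 days = Aug 7, 2026.
The crate is built: Aug 7, 2026 + 46 days = Sep 22, 2026.
The work is shipped: Sep 22, 2026 + 7 days = Sep 29, 2026.
The work is installed: Sep 29, 2026 + 9 days = Oct 8, 2026.
Oct 1, 2026 falls between when the work is shipped (Sep 29, 2026) and when the work is installed (Oct 8, 2026).

The work is shipped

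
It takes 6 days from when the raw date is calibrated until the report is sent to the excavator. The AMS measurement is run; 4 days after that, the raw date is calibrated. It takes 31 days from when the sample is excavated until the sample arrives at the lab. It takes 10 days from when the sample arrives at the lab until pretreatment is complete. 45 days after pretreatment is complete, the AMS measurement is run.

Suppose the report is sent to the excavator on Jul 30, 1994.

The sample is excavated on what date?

Apr 25, 1994

The report is sent to the excavator: Jul 30, 1994.
The raw date is calibrated: Jul 30, 1994 − 6 days = Jul 24, 1994.
The AMS measurement is run: Jul 24, 1994 − 4 days = Jul 20, 1994.
Pretreatment is complete: Jul 20, 1994 − 45 days = Jun 5, 1994.
The sample arrives at the lab: Jun 5, 1994 − 10 days = May 26, 1994.
The sample is excavated: May 26, 1994 − 31 days = Apr 25, 1994.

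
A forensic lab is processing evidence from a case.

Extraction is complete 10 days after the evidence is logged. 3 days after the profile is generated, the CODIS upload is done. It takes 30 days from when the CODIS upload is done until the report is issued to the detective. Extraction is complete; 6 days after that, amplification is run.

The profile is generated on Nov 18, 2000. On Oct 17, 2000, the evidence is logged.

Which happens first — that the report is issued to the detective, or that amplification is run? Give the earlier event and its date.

Amplification is run — Nov 2, 2000

The profile is generated: Nov 18, 2000.
The CODIS upload is done: Nov 18, 2000 + 3 days = Nov 21, 2000.
The report is issued to the detective: Nov 21, 2000 + 30 days = Dec 21, 2000.
The evidence is logged: Oct 17, 2000.
Extraction is complete: Oct 17, 2000 + 10 days = Oct 27, 2000.
Amplification is run: Oct 27, 2000 + 6 days = Nov 2, 2000.
Comparing: the report is issued to the detective on Dec 21, 2000 vs amplification is run on Nov 2, 2000. Earlier: amplification is run.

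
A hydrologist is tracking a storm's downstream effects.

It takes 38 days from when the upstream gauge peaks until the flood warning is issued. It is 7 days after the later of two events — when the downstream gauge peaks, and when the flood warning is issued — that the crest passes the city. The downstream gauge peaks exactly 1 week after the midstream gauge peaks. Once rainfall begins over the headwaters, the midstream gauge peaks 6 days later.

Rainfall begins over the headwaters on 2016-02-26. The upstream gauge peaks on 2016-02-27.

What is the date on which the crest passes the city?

Rainfall begins over the headwaters: Feb 26, 2016.
The midstream gauge peaks: Feb 26, 2016 + 6 days = Mar 3, 2016.
The downstream gauge peaks: Mar 3, 2016 + 1 week = Mar 10, 2016.
The upstream gauge peaks: Feb 27, 2016.
The flood warning is issued: Feb 27, 2016 + 38 days = Apr 5, 2016.
Both prerequisites met — the downstream gauge peaks (Mar 10, 2016), the flood warning is issued (Apr 5, 2016); the later is Apr 5, 2016.
The crest passes the city: Apr 5, 2016 + 7 days = Apr 12, 2016.

2016-04-12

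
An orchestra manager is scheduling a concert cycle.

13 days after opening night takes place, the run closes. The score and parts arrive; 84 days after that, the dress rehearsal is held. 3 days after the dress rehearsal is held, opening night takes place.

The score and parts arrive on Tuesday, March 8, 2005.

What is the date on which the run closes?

Thursday, June 16, 2005

The score and parts arrive: Mar 8, 2005.
The dress rehearsal is held: Mar 8, 2005 + 84 days = May 31, 2005.
Opening night takes place: May 31, 2005 + 3 days = Jun 3, 2005.
The run closes: Jun 3, 2005 + 13 days = Jun 16, 2005.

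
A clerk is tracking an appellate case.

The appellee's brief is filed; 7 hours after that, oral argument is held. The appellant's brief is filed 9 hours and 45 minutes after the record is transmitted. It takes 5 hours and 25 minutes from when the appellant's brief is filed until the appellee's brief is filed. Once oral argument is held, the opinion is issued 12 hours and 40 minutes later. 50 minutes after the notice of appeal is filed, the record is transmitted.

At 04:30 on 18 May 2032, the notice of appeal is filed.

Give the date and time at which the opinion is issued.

16:10 on 19 May 2032

The notice of appeal is filed: 04:30 May 18, 2032.
The record is transmitted: 04:30 May 18, 2032 + 50m = 05:20 May 18, 2032.
The appellant's brief is filed: 05:20 May 18, 2032 + 9h45m = 15:05 May 18, 2032.
The appellee's brief is filed: 15:05 May 18, 2032 + 5h25m = 20:30 May 18, 2032.
Oral argument is held: 20:30 May 18, 2032 + 7h = 03:30 May 19, 2032.
The opinion is issued: 03:30 May 19, 2032 + 12h40m = 16:10 May 19, 2032.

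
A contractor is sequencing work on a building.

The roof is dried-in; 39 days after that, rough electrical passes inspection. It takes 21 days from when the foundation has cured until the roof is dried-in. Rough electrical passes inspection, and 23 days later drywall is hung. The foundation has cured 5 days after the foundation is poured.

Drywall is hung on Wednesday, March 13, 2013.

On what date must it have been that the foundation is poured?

Saturday, December 15, 2012

Drywall is hung: Mar 13, 2013.
Rough electrical passes inspection: Mar 13, 2013 − 23 days = Feb 18, 2013.
The roof is dried-in: Feb 18, 2013 − 39 days = Jan 10, 2013.
The foundation has cured: Jan 10, 2013 − 21 days = Dec 20, 2012.
The foundation is poured: Dec 20, 2012 − 5 days = Dec 15, 2012.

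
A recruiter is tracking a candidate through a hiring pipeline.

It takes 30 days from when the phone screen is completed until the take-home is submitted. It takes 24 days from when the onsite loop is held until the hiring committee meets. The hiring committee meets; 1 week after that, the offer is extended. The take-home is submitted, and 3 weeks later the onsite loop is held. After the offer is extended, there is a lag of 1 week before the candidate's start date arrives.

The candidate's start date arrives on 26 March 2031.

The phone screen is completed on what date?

27 December 2030

The candidate's start date arrives: Mar 26, 2031.
The offer is extended: Mar 26, 2031 − 1 week = Mar 19, 2031.
The hiring committee meets: Mar 19, 2031 − 1 week = Mar 12, 2031.
The onsite loop is held: Mar 12, 2031 − 24 days = Feb 16, 2031.
The take-home is submitted: Feb 16, 2031 − 3 weeks = Jan 26, 2031.
The phone screen is completed: Jan 26, 2031 − 30 days = Dec 27, 2030.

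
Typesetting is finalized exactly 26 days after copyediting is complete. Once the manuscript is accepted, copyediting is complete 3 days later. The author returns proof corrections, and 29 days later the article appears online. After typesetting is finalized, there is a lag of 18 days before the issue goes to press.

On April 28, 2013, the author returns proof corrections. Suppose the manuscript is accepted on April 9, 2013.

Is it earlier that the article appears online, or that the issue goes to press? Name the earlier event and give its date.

The author returns proof corrections: Apr 28, 2013.
The article appears online: Apr 28, 2013 + 29 days = May 27, 2013.
The manuscript is accepted: Apr 9, 2013.
Copyediting is complete: Apr 9, 2013 + 3 days = Apr 12, 2013.
Typesetting is finalized: Apr 12, 2013 + 26 days = May 8, 2013.
The issue goes to press: May 8, 2013 + 18 days = May 26, 2013.
Comparing: the article appears online on May 27, 2013 vs the issue goes to press on May 26, 2013. Earlier: the issue goes to press.

The issue goes to press — May 26, 2013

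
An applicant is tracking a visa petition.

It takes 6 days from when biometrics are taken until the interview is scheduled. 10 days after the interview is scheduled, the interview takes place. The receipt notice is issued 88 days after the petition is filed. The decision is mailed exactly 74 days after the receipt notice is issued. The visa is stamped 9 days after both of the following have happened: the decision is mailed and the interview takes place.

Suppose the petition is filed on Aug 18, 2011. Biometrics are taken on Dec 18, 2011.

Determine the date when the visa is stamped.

The petition is filed: Aug 18, 2011.
The receipt notice is issued: Aug 18, 2011 + 88 days = Nov 14, 2011.
The decision is mailed: Nov 14, 2011 + 74 days = Jan 27, 2012.
Biometrics are taken: Dec 18, 2011.
The interview is scheduled: Dec 18, 2011 + 6 days = Dec 24, 2011.
The interview takes place: Dec 24, 2011 + 10 days = Jan 3, 2012.
Both prerequisites met — the decision is mailed (Jan 27, 2012), the interview takes place (Jan 3, 2012); the later is Jan 27, 2012.
The visa is stamped: Jan 27, 2012 + 9 days = Feb 5, 2012.

Feb 5, 2012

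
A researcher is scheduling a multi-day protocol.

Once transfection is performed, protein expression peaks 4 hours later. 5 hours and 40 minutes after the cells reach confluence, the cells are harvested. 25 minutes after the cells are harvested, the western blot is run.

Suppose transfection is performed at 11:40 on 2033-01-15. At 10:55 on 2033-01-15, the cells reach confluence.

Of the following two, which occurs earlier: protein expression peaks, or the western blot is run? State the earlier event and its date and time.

Transfection is performed: 11:40 Jan 15, 2033.
Protein expression peaks: 11:40 Jan 15, 2033 + 4h = 15:40 Jan 15, 2033.
The cells reach confluence: 10:55 Jan 15, 2033.
The cells are harvested: 10:55 Jan 15, 2033 + 5h40m = 16:35 Jan 15, 2033.
The western blot is run: 16:35 Jan 15, 2033 + 25m = 17:00 Jan 15, 2033.
Comparing: protein expression peaks at 15:40 Jan 15, 2033 vs the western blot is run at 17:00 Jan 15, 2033. Earlier: protein expression peaks.

Protein expression peaks — 15:40 on 2033-01-15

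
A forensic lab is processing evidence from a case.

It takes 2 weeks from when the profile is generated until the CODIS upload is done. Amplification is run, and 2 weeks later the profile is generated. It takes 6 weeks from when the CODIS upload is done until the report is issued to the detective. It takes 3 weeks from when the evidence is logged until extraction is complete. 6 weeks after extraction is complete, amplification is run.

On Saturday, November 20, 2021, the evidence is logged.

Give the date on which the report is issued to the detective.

The evidence is logged: Nov 20, 2021.
Extraction is complete: Nov 20, 2021 + 3 weeks = Dec 11, 2021.
Amplification is run: Dec 11, 2021 + 6 weeks = Jan 22, 2022.
The profile is generated: Jan 22, 2022 + 2 weeks = Feb 5, 2022.
The CODIS upload is done: Feb 5, 2022 + 2 weeks = Feb 19, 2022.
The report is issued to the detective: Feb 19, 2022 + 6 weeks = Apr 2, 2022.

Saturday, April 2, 2022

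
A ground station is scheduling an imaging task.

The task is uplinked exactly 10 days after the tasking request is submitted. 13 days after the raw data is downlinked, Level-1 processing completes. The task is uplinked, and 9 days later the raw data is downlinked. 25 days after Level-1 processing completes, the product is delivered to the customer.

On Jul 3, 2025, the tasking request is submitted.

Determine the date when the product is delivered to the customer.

Aug 29, 2025

The tasking request is submitted: Jul 3, 2025.
The task is uplinked: Jul 3, 2025 + 10 days = Jul 13, 2025.
The raw data is downlinked: Jul 13, 2025 + 9 days = Jul 22, 2025.
Level-1 processing completes: Jul 22, 2025 + 13 days = Aug 4, 2025.
The product is delivered to the customer: Aug 4, 2025 + 25 days = Aug 29, 2025.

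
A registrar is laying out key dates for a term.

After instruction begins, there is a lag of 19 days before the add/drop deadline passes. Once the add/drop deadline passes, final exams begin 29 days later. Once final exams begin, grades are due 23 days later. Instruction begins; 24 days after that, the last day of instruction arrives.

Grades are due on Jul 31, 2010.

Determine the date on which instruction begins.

Grades are due: Jul 31, 2010.
Final exams begin: Jul 31, 2010 − 23 days = Jul 8, 2010.
The add/drop deadline passes: Jul 8, 2010 − 29 days = Jun 9, 2010.
Instruction begins: Jun 9, 2010 − 19 days = May 21, 2010.

May 21, 2010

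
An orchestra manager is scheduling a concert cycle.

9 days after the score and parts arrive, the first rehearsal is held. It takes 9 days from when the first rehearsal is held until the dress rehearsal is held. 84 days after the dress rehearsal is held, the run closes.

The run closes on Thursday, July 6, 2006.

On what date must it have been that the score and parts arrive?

The run closes: Jul 6, 2006.
The dress rehearsal is held: Jul 6, 2006 − 84 days = Apr 13, 2006.
The first rehearsal is held: Apr 13, 2006 − 9 days = Apr 4, 2006.
The score and parts arrive: Apr 4, 2006 − 9 days = Mar 26, 2006.

Sunday, March 26, 2006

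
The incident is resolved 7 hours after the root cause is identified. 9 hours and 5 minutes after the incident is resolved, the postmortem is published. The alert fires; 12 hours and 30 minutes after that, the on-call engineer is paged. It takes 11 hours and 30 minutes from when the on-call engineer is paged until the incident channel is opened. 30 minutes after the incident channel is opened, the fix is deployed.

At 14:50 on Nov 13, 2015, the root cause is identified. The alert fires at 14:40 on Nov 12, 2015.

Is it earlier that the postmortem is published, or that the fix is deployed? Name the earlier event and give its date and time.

The fix is deployed — 15:10 on Nov 13, 2015

The root cause is identified: 14:50 Nov 13, 2015.
The incident is resolved: 14:50 Nov 13, 2015 + 7h = 21:50 Nov 13, 2015.
The postmortem is published: 21:50 Nov 13, 2015 + 9h05m = 06:55 Nov 14, 2015.
The alert fires: 14:40 Nov 12, 2015.
The on-call engineer is paged: 14:40 Nov 12, 2015 + 12h30m = 03:10 Nov 13, 2015.
The incident channel is opened: 03:10 Nov 13, 2015 + 11h30m = 14:40 Nov 13, 2015.
The fix is deployed: 14:40 Nov 13, 2015 + 30m = 15:10 Nov 13, 2015.
Comparing: the postmortem is published at 06:55 Nov 14, 2015 vs the fix is deployed at 15:10 Nov 13, 2015. Earlier: the fix is deployed.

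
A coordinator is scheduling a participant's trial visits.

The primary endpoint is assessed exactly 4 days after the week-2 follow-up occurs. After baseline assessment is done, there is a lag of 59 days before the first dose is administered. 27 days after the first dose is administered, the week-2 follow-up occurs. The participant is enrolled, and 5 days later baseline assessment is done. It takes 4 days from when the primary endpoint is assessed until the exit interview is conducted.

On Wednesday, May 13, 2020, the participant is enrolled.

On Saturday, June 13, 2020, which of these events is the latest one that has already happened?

Baseline assessment is done

The participant is enrolled: May 13, 2020.
Baseline assessment is done: May 13, 2020 + 5 days = May 18, 2020.
The first dose is administered: May 18, 2020 + 59 days = Jul 16, 2020.
The week-2 follow-up occurs: Jul 16, 2020 + 27 days = Aug 12, 2020.
The primary endpoint is assessed: Aug 12, 2020 + 4 days = Aug 16, 2020.
The exit interview is conducted: Aug 16, 2020 + 4 days = Aug 20, 2020.
Jun 13, 2020 falls between when baseline assessment is done (May 18, 2020) and when the first dose is administered (Jul 16, 2020).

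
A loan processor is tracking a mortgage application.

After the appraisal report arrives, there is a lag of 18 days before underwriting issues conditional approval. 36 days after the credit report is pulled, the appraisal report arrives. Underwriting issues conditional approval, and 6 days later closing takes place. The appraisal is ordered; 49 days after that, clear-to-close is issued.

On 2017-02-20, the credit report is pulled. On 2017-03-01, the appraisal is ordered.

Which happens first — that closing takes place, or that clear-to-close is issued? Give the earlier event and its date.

Clear-to-close is issued — 2017-04-19

The credit report is pulled: Feb 20, 2017.
The appraisal report arrives: Feb 20, 2017 + 36 days = Mar 28, 2017.
Underwriting issues conditional approval: Mar 28, 2017 + 18 days = Apr 15, 2017.
Closing takes place: Apr 15, 2017 + 6 days = Apr 21, 2017.
The appraisal is ordered: Mar 1, 2017.
Clear-to-close is issued: Mar 1, 2017 + 49 days = Apr 19, 2017.
Comparing: closing takes place on Apr 21, 2017 vs clear-to-close is issued on Apr 19, 2017. Earlier: clear-to-close is issued.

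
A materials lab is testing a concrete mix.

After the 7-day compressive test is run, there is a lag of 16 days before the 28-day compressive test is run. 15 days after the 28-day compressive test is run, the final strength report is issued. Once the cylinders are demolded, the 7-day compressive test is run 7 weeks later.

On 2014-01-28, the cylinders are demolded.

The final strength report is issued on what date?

2014-04-18

The cylinders are demolded: Jan 28, 2014.
The 7-day compressive test is run: Jan 28, 2014 + 7 weeks = Mar 18, 2014.
The 28-day compressive test is run: Mar 18, 2014 + 16 days = Apr 3, 2014.
The final strength report is issued: Apr 3, 2014 + 15 days = Apr 18, 2014.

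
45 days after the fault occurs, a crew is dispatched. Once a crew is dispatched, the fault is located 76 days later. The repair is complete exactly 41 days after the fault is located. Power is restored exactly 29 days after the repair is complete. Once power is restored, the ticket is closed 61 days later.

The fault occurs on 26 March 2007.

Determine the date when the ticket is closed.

3 December 2007

The fault occurs: Mar 26, 2007.
A crew is dispatched: Mar 26, 2007 + 45 days = May 10, 2007.
The fault is located: May 10, 2007 + 76 days = Jul 25, 2007.
The repair is complete: Jul 25, 2007 + 41 days = Sep 4, 2007.
Power is restored: Sep 4, 2007 + 29 days = Oct 3, 2007.
The ticket is closed: Oct 3, 2007 + 61 days = Dec 3, 2007.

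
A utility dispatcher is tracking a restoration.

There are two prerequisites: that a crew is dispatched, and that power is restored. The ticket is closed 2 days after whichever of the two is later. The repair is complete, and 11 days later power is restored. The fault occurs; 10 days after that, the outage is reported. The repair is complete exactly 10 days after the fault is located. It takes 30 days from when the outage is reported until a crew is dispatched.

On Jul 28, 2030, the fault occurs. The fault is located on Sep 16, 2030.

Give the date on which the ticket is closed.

Oct 9, 2030

The fault occurs: Jul 28, 2030.
The outage is reported: Jul 28, 2030 + 10 days = Aug 7, 2030.
A crew is dispatched: Aug 7, 2030 + 30 days = Sep 6, 2030.
The fault is located: Sep 16, 2030.
The repair is complete: Sep 16, 2030 + 10 days = Sep 26, 2030.
Power is restored: Sep 26, 2030 + 11 days = Oct 7, 2030.
Both prerequisites met — a crew is dispatched (Sep 6, 2030), power is restored (Oct 7, 2030); the later is Oct 7, 2030.
The ticket is closed: Oct 7, 2030 + 2 days = Oct 9, 2030.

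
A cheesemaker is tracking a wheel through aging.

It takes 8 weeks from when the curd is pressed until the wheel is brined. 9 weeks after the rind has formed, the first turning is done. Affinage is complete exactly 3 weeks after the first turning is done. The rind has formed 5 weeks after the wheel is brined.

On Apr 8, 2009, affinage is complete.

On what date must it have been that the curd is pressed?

Oct 15, 2008

Affinage is complete: Apr 8, 2009.
The first turning is done: Apr 8, 2009 − 3 weeks = Mar 18, 2009.
The rind has formed: Mar 18, 2009 − 9 weeks = Jan 14, 2009.
The wheel is brined: Jan 14, 2009 − 5 weeks = Dec 10, 2008.
The curd is pressed: Dec 10, 2008 − 8 weeks = Oct 15, 2008.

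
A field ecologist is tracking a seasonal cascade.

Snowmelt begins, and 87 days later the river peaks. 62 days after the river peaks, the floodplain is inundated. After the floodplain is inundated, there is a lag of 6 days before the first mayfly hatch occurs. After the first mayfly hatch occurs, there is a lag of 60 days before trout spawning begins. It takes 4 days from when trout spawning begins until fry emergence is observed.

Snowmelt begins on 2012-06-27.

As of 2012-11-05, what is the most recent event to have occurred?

The river peaks

Snowmelt begins: Jun 27, 2012.
The river peaks: Jun 27, 2012 + 87 days = Sep 22, 2012.
The floodplain is inundated: Sep 22, 2012 + 62 days = Nov 23, 2012.
The first mayfly hatch occurs: Nov 23, 2012 + 6 days = Nov 29, 2012.
Trout spawning begins: Nov 29, 2012 + 60 days = Jan 28, 2013.
Fry emergence is observed: Jan 28, 2013 + 4 days = Feb 1, 2013.
Nov 5, 2012 falls between when the river peaks (Sep 22, 2012) and when the floodplain is inundated (Nov 23, 2012).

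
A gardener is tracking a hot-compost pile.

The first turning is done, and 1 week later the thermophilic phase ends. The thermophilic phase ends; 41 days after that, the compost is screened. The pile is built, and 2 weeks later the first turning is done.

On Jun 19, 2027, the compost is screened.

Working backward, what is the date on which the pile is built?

The compost is screened: Jun 19, 2027.
The thermophilic phase ends: Jun 19, 2027 − 41 days = May 9, 2027.
The first turning is done: May 9, 2027 − 1 week = May 2, 2027.
The pile is built: May 2, 2027 − 2 weeks = Apr 18, 2027.

Apr 18, 2027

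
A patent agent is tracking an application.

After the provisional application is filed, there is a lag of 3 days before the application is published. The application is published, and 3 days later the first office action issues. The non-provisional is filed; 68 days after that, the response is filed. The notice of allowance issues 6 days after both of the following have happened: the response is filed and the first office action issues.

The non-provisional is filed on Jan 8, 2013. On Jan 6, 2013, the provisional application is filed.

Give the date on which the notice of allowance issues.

The non-provisional is filed: Jan 8, 2013.
The response is filed: Jan 8, 2013 + 68 days = Mar 17, 2013.
The provisional application is filed: Jan 6, 2013.
The application is published: Jan 6, 2013 + 3 days = Jan 9, 2013.
The first office action issues: Jan 9, 2013 + 3 days = Jan 12, 2013.
Both prerequisites met — the response is filed (Mar 17, 2013), the first office action issues (Jan 12, 2013); the later is Mar 17, 2013.
The notice of allowance issues: Mar 17, 2013 + 6 days = Mar 23, 2013.

Mar 23, 2013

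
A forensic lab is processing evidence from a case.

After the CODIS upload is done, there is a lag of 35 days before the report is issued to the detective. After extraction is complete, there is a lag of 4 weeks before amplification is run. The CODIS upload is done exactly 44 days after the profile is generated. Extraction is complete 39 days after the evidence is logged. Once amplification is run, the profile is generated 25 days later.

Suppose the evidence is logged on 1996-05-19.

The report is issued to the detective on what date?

The evidence is logged: May 19, 1996.
Extraction is complete: May 19, 1996 + 39 days = Jun 27, 1996.
Amplification is run: Jun 27, 1996 + 4 weeks = Jul 25, 1996.
The profile is generated: Jul 25, 1996 + 25 days = Aug 19, 1996.
The CODIS upload is done: Aug 19, 1996 + 44 days = Oct 2, 1996.
The report is issued to the detective: Oct 2, 1996 + 35 days = Nov 6, 1996.

1996-11-06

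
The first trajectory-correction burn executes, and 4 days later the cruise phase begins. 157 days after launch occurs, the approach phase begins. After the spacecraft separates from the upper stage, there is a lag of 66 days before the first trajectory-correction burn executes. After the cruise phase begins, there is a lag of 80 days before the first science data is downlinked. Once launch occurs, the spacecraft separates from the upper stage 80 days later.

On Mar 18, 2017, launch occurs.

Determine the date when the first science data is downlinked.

Launch occurs: Mar 18, 2017.
The spacecraft separates from the upper stage: Mar 18, 2017 + 80 days = Jun 6, 2017.
The first trajectory-correction burn executes: Jun 6, 2017 + 66 days = Aug 11, 2017.
The cruise phase begins: Aug 11, 2017 + 4 days = Aug 15, 2017.
The first science data is downlinked: Aug 15, 2017 + 80 days = Nov 3, 2017.

Nov 3, 2017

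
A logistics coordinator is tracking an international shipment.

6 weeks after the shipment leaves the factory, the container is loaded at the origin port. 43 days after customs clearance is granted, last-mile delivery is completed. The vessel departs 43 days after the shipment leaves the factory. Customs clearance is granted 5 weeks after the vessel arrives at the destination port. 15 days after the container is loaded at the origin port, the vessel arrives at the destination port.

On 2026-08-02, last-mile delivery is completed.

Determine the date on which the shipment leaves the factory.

Last-mile delivery is completed: Aug 2, 2026.
Customs clearance is granted: Aug 2, 2026 − 43 days = Jun 20, 2026.
The vessel arrives at the destination port: Jun 20, 2026 − 5 weeks = May 16, 2026.
The container is loaded at the origin port: May 16, 2026 − 15 days = May 1, 2026.
The shipment leaves the factory: May 1, 2026 − 6 weeks = Mar 20, 2026.

2026-03-20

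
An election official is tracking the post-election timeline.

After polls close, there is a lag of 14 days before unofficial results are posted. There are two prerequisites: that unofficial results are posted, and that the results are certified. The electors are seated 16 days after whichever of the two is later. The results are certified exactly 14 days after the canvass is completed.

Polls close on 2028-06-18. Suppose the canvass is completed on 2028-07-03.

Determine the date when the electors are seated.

2028-08-02

Polls close: Jun 18, 2028.
Unofficial results are posted: Jun 18, 2028 + 14 days = Jul 2, 2028.
The canvass is completed: Jul 3, 2028.
The results are certified: Jul 3, 2028 + 14 days = Jul 17, 2028.
Both prerequisites met — unofficial results are posted (Jul 2, 2028), the results are certified (Jul 17, 2028); the later is Jul 17, 2028.
The electors are seated: Jul 17, 2028 + 16 days = Aug 2, 2028.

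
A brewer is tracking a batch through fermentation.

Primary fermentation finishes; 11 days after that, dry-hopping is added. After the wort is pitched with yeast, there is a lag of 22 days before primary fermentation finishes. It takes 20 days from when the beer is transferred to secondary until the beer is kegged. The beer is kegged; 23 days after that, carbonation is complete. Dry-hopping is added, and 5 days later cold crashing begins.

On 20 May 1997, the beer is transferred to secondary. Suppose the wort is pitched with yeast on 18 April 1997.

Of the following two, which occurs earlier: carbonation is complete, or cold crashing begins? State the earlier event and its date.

Cold crashing begins — 26 May 1997

The beer is transferred to secondary: May 20, 1997.
The beer is kegged: May 20, 1997 + 20 days = Jun 9, 1997.
Carbonation is complete: Jun 9, 1997 + 23 days = Jul 2, 1997.
The wort is pitched with yeast: Apr 18, 1997.
Primary fermentation finishes: Apr 18, 1997 + 22 days = May 10, 1997.
Dry-hopping is added: May 10, 1997 + 11 days = May 21, 1997.
Cold crashing begins: May 21, 1997 + 5 days = May 26, 1997.
Comparing: carbonation is complete on Jul 2, 1997 vs cold crashing begins on May 26, 1997. Earlier: cold crashing begins.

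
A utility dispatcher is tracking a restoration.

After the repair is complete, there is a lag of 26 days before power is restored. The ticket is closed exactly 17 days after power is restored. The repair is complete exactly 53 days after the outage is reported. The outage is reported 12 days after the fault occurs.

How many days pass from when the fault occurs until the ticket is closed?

108 days

Causal path: the fault occurs → the outage is reported → the repair is complete → power is restored → the ticket is closed.
Total delay along the path: 12 + 53 + 26 + 17 = 108 days.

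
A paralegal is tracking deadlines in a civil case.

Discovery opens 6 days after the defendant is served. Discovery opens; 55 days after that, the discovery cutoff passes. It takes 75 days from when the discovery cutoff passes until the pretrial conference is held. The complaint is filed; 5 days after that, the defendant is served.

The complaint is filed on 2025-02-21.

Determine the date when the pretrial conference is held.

2025-07-12

The complaint is filed: Feb 21, 2025.
The defendant is served: Feb 21, 2025 + 5 days = Feb 26, 2025.
Discovery opens: Feb 26, 2025 + 6 days = Mar 4, 2025.
The discovery cutoff passes: Mar 4, 2025 + 55 days = Apr 28, 2025.
The pretrial conference is held: Apr 28, 2025 + 75 days = Jul 12, 2025.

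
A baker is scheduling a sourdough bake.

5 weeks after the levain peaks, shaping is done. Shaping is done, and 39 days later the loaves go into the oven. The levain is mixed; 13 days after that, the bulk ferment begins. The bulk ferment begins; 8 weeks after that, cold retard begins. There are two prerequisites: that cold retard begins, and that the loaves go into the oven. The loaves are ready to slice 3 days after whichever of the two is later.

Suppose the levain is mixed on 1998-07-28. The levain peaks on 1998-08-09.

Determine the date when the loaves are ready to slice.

The levain is mixed: Jul 28, 1998.
The bulk ferment begins: Jul 28, 1998 + 13 days = Aug 10, 1998.
Cold retard begins: Aug 10, 1998 + 8 weeks = Oct 5, 1998.
The levain peaks: Aug 9, 1998.
Shaping is done: Aug 9, 1998 + 5 weeks = Sep 13, 1998.
The loaves go into the oven: Sep 13, 1998 + 39 days = Oct 22, 1998.
Both prerequisites met — cold retard begins (Oct 5, 1998), the loaves go into the oven (Oct 22, 1998); the later is Oct 22, 1998.
The loaves are ready to slice: Oct 22, 1998 + 3 days = Oct 25, 1998.

1998-10-25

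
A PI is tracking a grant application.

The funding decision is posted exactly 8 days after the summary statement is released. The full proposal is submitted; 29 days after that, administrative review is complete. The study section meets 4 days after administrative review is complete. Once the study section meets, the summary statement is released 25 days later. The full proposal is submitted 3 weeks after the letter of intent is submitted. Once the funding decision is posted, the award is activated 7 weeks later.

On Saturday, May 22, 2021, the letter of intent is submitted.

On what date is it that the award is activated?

Tuesday, October 5, 2021

The letter of intent is submitted: May 22, 2021.
The full proposal is submitted: May 22, 2021 + 3 weeks = Jun 12, 2021.
Administrative review is complete: Jun 12, 2021 + 29 days = Jul 11, 2021.
The study section meets: Jul 11, 2021 + 4 days = Jul 15, 2021.
The summary statement is released: Jul 15, 2021 + 25 days = Aug 9, 2021.
The funding decision is posted: Aug 9, 2021 + 8 days = Aug 17, 2021.
The award is activated: Aug 17, 2021 + 7 weeks = Oct 5, 2021.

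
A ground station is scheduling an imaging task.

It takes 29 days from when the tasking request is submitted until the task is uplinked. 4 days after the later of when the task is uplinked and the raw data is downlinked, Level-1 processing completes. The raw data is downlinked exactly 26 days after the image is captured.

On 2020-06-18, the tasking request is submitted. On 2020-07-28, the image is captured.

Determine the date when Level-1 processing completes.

2020-08-27

The tasking request is submitted: Jun 18, 2020.
The task is uplinked: Jun 18, 2020 + 29 days = Jul 17, 2020.
The image is captured: Jul 28, 2020.
The raw data is downlinked: Jul 28, 2020 + 26 days = Aug 23, 2020.
Both prerequisites met — the task is uplinked (Jul 17, 2020), the raw data is downlinked (Aug 23, 2020); the later is Aug 23, 2020.
Level-1 processing completes: Aug 23, 2020 + 4 days = Aug 27, 2020.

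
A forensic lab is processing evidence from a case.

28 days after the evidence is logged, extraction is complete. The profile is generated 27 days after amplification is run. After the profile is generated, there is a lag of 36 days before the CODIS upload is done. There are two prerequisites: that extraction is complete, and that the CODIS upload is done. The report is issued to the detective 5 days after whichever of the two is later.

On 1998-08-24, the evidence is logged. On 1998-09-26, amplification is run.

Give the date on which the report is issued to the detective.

The evidence is logged: Aug 24, 1998.
Extraction is complete: Aug 24, 1998 + 28 days = Sep 21, 1998.
Amplification is run: Sep 26, 1998.
The profile is generated: Sep 26, 1998 + 27 days = Oct 23, 1998.
The CODIS upload is done: Oct 23, 1998 + 36 days = Nov 28, 1998.
Both prerequisites met — extraction is complete (Sep 21, 1998), the CODIS upload is done (Nov 28, 1998); the later is Nov 28, 1998.
The report is issued to the detective: Nov 28, 1998 + 5 days = Dec 3, 1998.

1998-12-03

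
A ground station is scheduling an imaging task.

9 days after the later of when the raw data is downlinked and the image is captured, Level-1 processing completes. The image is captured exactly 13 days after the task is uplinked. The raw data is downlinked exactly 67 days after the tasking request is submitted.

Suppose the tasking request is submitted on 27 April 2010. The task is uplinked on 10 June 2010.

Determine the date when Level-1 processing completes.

The tasking request is submitted: Apr 27, 2010.
The raw data is downlinked: Apr 27, 2010 + 67 days = Jul 3, 2010.
The task is uplinked: Jun 10, 2010.
The image is captured: Jun 10, 2010 + 13 days = Jun 23, 2010.
Both prerequisites met — the raw data is downlinked (Jul 3, 2010), the image is captured (Jun 23, 2010); the later is Jul 3, 2010.
Level-1 processing completes: Jul 3, 2010 + 9 days = Jul 12, 2010.

12 July 2010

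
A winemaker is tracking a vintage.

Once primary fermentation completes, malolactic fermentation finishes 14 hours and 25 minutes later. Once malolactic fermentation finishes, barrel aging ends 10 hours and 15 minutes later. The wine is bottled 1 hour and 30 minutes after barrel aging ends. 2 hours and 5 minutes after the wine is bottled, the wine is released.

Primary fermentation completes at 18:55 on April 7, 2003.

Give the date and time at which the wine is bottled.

21:05 on April 8, 2003

Primary fermentation completes: 18:55 Apr 7, 2003.
Malolactic fermentation finishes: 18:55 Apr 7, 2003 + 14h25m = 09:20 Apr 8, 2003.
Barrel aging ends: 09:20 Apr 8, 2003 + 10h15m = 19:35 Apr 8, 2003.
The wine is bottled: 19:35 Apr 8, 2003 + 1h30m = 21:05 Apr 8, 2003.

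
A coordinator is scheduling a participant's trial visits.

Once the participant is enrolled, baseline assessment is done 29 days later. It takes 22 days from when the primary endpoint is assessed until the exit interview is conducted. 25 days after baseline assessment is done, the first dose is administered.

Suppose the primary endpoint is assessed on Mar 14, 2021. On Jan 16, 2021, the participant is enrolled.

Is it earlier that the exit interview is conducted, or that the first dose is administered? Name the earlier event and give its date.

The first dose is administered — Mar 11, 2021

The primary endpoint is assessed: Mar 14, 2021.
The exit interview is conducted: Mar 14, 2021 + 22 days = Apr 5, 2021.
The participant is enrolled: Jan 16, 2021.
Baseline assessment is done: Jan 16, 2021 + 29 days = Feb 14, 2021.
The first dose is administered: Feb 14, 2021 + 25 days = Mar 11, 2021.
Comparing: the exit interview is conducted on Apr 5, 2021 vs the first dose is administered on Mar 11, 2021. Earlier: the first dose is administered.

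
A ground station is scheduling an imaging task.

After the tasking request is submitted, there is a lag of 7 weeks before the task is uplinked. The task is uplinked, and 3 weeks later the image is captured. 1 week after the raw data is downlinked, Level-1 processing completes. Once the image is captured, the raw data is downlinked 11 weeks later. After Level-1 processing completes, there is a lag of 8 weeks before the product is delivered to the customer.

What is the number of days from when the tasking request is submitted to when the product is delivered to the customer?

Causal path: the tasking request is submitted → the task is uplinked → the image is captured → the raw data is downlinked → Level-1 processing completes → the product is delivered to the customer.
Total delay along the path: 7 + 3 + 11 + 1 + 8 weeks = 30 weeks = 210 days.

210 days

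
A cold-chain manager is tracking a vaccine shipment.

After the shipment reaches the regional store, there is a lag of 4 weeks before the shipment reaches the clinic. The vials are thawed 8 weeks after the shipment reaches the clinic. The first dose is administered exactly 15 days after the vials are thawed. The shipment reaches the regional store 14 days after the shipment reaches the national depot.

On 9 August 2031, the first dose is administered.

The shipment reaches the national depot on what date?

The first dose is administered: Aug 9, 2031.
The vials are thawed: Aug 9, 2031 − 15 days = Jul 25, 2031.
The shipment reaches the clinic: Jul 25, 2031 − 8 weeks = May 30, 2031.
The shipment reaches the regional store: May 30, 2031 − 4 weeks = May 2, 2031.
The shipment reaches the national depot: May 2, 2031 − 14 days = Apr 18, 2031.

18 April 2031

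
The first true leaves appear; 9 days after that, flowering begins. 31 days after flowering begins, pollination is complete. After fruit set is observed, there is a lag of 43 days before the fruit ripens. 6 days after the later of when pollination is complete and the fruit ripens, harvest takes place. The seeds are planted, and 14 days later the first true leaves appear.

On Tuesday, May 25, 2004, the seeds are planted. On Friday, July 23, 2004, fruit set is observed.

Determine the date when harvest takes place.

Friday, September 10, 2004

The seeds are planted: May 25, 2004.
The first true leaves appear: May 25, 2004 + 14 days = Jun 8, 2004.
Flowering begins: Jun 8, 2004 + 9 days = Jun 17, 2004.
Pollination is complete: Jun 17, 2004 + 31 days = Jul 18, 2004.
Fruit set is observed: Jul 23, 2004.
The fruit ripens: Jul 23, 2004 + 43 days = Sep 4, 2004.
Both prerequisites met — pollination is complete (Jul 18, 2004), the fruit ripens (Sep 4, 2004); the later is Sep 4, 2004.
Harvest takes place: Sep 4, 2004 + 6 days = Sep 10, 2004.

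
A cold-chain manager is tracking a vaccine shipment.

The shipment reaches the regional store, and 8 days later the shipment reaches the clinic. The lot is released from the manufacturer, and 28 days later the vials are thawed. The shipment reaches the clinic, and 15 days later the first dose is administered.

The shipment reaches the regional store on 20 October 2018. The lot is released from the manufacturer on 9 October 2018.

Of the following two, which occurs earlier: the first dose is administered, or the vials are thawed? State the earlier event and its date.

The vials are thawed — 6 November 2018

The shipment reaches the regional store: Oct 20, 2018.
The shipment reaches the clinic: Oct 20, 2018 + 8 days = Oct 28, 2018.
The first dose is administered: Oct 28, 2018 + 15 days = Nov 12, 2018.
The lot is released from the manufacturer: Oct 9, 2018.
The vials are thawed: Oct 9, 2018 + 28 days = Nov 6, 2018.
Comparing: the first dose is administered on Nov 12, 2018 vs the vials are thawed on Nov 6, 2018. Earlier: the vials are thawed.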